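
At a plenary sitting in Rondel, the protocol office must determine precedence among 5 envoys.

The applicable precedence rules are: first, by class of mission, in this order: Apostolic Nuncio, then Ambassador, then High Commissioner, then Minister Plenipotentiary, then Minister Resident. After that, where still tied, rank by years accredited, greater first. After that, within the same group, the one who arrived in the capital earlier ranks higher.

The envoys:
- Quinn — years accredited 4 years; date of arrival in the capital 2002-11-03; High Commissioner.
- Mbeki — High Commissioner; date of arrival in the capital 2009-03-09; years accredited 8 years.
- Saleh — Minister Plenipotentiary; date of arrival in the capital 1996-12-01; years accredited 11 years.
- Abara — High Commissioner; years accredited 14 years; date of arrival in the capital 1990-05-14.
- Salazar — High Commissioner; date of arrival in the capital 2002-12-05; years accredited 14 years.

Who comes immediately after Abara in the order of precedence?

By class of mission: Abara, Salazar, Mbeki and Quinn (High Commissioner); then Saleh (Minister Plenipotentiary).
Among Abara, Salazar, Mbeki and Quinn, by years accredited (higher first): Abara and Salazar (14 years) before Mbeki (8 years) before Quinn (4 years).
Among Abara and Salazar, by date of arrival in the capital (earlier first): Abara (1990-05-14) before Salazar (2002-12-05).
Order: Abara, Salazar, Mbeki, Quinn, Saleh.

Salazar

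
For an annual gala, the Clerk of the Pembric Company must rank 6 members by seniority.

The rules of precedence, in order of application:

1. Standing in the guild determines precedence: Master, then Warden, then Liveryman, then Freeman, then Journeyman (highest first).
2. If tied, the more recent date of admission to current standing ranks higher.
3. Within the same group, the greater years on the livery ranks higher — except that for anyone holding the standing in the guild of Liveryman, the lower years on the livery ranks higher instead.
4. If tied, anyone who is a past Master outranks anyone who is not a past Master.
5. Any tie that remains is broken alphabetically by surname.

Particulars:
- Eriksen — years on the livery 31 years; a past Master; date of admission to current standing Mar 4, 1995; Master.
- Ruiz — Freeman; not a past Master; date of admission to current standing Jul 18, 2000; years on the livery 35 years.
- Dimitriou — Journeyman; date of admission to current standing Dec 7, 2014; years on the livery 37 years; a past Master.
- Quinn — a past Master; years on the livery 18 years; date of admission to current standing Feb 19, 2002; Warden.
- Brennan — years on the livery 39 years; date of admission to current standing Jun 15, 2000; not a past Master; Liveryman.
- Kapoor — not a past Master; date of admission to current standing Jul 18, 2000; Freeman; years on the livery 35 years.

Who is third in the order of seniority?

Brennan

By standing in the guild: Eriksen (Master); then Quinn (Warden); then Brennan (Liveryman); then Kapoor and Ruiz (Freeman); then Dimitriou (Journeyman).
Kapoor and Ruiz both have date of admission to current standing Jul 18, 2000, so the next rule applies.
Kapoor and Ruiz both have years on the livery 35 years, so the next rule applies.
Kapoor and Ruiz are each not a past Master, so the next rule applies.
Among Kapoor and Ruiz, alphabetically by surname: Kapoor before Ruiz.
Order: Eriksen, Quinn, Brennan, Kapoor, Ruiz, Dimitriou.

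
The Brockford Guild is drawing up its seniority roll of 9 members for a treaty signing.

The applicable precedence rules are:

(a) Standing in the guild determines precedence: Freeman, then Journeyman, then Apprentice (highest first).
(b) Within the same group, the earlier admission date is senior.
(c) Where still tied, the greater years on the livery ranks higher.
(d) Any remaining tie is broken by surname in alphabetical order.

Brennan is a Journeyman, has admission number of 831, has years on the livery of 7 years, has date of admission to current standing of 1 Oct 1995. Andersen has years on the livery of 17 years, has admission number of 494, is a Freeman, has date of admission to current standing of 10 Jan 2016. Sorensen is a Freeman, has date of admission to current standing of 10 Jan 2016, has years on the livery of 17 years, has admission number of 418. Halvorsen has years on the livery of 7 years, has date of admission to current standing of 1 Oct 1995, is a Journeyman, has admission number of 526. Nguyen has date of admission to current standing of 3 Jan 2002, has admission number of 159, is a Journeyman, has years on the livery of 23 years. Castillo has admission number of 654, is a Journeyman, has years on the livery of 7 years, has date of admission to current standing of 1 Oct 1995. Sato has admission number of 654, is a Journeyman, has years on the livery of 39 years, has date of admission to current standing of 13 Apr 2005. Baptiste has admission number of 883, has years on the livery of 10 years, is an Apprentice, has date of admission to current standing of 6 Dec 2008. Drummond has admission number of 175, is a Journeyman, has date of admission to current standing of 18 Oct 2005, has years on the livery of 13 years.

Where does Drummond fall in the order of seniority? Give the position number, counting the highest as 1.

8

By standing in the guild: Andersen and Sorensen (Freeman); then Brennan, Castillo, Halvorsen, Nguyen, Sato and Drummond (Journeyman); then Baptiste (Apprentice).
Andersen and Sorensen both have date of admission to current standing 10 Jan 2016, so the next rule applies.
Andersen and Sorensen both have years on the livery 17 years, so the next rule applies.
Among Andersen and Sorensen, alphabetically by surname: Andersen before Sorensen.
Among Brennan, Castillo, Halvorsen, Nguyen, Sato and Drummond, by date of admission to current standing (earlier first): Brennan, Castillo and Halvorsen (1 Oct 1995) before Nguyen (3 Jan 2002) before Sato (13 Apr 2005) before Drummond (18 Oct 2005).
Brennan, Castillo and Halvorsen all have years on the livery 7 years, so the next rule applies.
Among Brennan, Castillo and Halvorsen, alphabetically by surname: Brennan before Castillo before Halvorsen.
Order: Andersen, Sorensen, Brennan, Castillo, Halvorsen, Nguyen, Sato, Drummond, Baptiste. So position 8.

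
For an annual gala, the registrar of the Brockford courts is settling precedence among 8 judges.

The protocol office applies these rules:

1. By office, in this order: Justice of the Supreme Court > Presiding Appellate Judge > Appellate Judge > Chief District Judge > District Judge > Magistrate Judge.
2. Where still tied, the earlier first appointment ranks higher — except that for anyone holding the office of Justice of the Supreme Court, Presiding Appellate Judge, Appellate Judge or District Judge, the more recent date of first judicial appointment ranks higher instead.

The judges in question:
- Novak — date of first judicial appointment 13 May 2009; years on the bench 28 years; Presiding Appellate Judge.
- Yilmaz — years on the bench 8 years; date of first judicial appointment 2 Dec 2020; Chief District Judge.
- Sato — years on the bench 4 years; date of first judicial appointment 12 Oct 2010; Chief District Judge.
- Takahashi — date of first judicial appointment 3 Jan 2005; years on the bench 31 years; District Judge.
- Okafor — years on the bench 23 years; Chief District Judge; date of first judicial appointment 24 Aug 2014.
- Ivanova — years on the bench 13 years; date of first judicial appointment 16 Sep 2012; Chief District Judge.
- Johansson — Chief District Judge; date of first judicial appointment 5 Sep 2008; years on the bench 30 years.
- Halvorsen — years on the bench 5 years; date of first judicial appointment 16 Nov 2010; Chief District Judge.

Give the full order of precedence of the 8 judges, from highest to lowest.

Novak, Johansson, Sato, Halvorsen, Ivanova, Okafor, Yilmaz, Takahashi

By office: Novak (Presiding Appellate Judge); then Johansson, Sato, Halvorsen, Ivanova, Okafor and Yilmaz (Chief District Judge); then Takahashi (District Judge).
Among Johansson, Sato, Halvorsen, Ivanova, Okafor and Yilmaz, by date of first judicial appointment (earlier first): Johansson (5 Sep 2008) before Sato (12 Oct 2010) before Halvorsen (16 Nov 2010) before Ivanova (16 Sep 2012) before Okafor (24 Aug 2014) before Yilmaz (2 Dec 2020).
Full order: Novak, Johansson, Sato, Halvorsen, Ivanova, Okafor, Yilmaz, Takahashi.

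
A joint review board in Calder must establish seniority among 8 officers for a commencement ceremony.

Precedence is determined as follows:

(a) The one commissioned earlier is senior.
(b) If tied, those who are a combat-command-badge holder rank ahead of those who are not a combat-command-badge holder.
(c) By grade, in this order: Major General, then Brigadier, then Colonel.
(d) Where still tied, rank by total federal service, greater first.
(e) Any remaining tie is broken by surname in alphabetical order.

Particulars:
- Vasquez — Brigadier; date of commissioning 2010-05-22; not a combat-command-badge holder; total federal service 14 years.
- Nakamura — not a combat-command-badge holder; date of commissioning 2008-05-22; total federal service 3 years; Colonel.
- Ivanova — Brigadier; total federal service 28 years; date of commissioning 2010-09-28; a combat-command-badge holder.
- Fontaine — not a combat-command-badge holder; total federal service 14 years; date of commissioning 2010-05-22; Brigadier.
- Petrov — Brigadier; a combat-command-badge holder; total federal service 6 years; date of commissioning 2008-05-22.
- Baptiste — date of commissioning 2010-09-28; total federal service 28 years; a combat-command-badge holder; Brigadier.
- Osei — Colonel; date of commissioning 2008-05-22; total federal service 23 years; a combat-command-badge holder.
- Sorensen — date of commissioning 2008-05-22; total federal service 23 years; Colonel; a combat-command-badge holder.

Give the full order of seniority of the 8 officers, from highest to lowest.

Petrov, Osei, Sorensen, Nakamura, Fontaine, Vasquez, Baptiste, Ivanova

By date of commissioning (earlier first): Petrov, Osei, Sorensen and Nakamura (each 2008-05-22); then Fontaine and Vasquez (both 2010-05-22); then Baptiste and Ivanova (both 2010-09-28).
Among Petrov, Osei, Sorensen and Nakamura, a combat-command-badge holder before not a combat-command-badge holder: Petrov, Osei and Sorensen (a combat-command-badge holder) before Nakamura (not a combat-command-badge holder).
Among Petrov, Osei and Sorensen, by grade: Petrov (Brigadier) before Osei and Sorensen (Colonel).
Osei and Sorensen both have total federal service 23 years, so the next rule applies.
Among Osei and Sorensen, alphabetically by surname: Osei before Sorensen.
Fontaine and Vasquez are each not a combat-command-badge holder, so the next rule applies.
Fontaine and Vasquez are each Brigadier, so the next rule applies.
Fontaine and Vasquez both have total federal service 14 years, so the next rule applies.
Among Fontaine and Vasquez, alphabetically by surname: Fontaine before Vasquez.
Baptiste and Ivanova are each a combat-command-badge holder, so the next rule applies.
Baptiste and Ivanova are each Brigadier, so the next rule applies.
Baptiste and Ivanova both have total federal service 28 years, so the next rule applies.
Among Baptiste and Ivanova, alphabetically by surname: Baptiste before Ivanova.
Full order: Petrov, Osei, Sorensen, Nakamura, Fontaine, Vasquez, Baptiste, Ivanova.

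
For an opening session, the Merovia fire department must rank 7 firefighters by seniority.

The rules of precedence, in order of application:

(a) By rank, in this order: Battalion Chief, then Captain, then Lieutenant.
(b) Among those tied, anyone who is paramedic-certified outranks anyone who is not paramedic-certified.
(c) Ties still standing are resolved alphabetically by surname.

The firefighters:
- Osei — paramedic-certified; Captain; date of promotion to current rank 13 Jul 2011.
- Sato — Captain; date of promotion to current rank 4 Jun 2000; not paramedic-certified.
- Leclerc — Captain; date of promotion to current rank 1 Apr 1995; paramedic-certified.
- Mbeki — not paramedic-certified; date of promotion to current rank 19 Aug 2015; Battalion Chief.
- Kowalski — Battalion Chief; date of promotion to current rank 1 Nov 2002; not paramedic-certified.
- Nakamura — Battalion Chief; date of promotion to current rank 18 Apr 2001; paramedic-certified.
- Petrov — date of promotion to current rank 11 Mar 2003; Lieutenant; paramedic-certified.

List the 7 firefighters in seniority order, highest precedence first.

Nakamura, Kowalski, Mbeki, Leclerc, Osei, Sato, Petrov

By rank: Nakamura, Kowalski and Mbeki (Battalion Chief); then Leclerc, Osei and Sato (Captain); then Petrov (Lieutenant).
Among Nakamura, Kowalski and Mbeki, paramedic-certified before not paramedic-certified: Nakamura (paramedic-certified) before Kowalski and Mbeki (not paramedic-certified).
Among Kowalski and Mbeki, alphabetically by surname: Kowalski before Mbeki.
Among Leclerc, Osei and Sato, paramedic-certified before not paramedic-certified: Leclerc and Osei (paramedic-certified) before Sato (not paramedic-certified).
Among Leclerc and Osei, alphabetically by surname: Leclerc before Osei.
Full order: Nakamura, Kowalski, Mbeki, Leclerc, Osei, Sato, Petrov.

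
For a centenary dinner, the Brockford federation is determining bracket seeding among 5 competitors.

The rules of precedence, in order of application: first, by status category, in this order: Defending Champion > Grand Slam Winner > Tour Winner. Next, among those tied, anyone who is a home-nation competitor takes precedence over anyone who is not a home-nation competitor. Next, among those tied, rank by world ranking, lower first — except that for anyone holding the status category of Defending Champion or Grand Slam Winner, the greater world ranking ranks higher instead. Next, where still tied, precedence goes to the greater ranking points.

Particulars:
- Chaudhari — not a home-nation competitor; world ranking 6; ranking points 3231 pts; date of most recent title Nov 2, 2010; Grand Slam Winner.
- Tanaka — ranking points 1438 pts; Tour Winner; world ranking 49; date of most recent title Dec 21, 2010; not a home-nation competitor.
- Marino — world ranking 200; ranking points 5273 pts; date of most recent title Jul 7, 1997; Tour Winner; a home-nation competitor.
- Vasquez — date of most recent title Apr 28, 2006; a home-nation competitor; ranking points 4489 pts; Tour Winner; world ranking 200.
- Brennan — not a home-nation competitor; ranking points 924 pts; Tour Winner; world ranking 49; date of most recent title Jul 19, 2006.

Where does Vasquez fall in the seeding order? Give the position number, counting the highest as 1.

3

By status category: Chaudhari (Grand Slam Winner); then Marino, Vasquez, Tanaka and Brennan (Tour Winner).
Among Marino, Vasquez, Tanaka and Brennan, a home-nation competitor before not a home-nation competitor: Marino and Vasquez (a home-nation competitor) before Tanaka and Brennan (not a home-nation competitor).
Marino and Vasquez both have world ranking 200, so the next rule applies.
Among Marino and Vasquez, by ranking points (higher first): Marino (5273 pts) before Vasquez (4489 pts).
Tanaka and Brennan both have world ranking 49, so the next rule applies.
Among Tanaka and Brennan, by ranking points (higher first): Tanaka (1438 pts) before Brennan (924 pts).
Order: Chaudhari, Marino, Vasquez, Tanaka, Brennan. So position 3.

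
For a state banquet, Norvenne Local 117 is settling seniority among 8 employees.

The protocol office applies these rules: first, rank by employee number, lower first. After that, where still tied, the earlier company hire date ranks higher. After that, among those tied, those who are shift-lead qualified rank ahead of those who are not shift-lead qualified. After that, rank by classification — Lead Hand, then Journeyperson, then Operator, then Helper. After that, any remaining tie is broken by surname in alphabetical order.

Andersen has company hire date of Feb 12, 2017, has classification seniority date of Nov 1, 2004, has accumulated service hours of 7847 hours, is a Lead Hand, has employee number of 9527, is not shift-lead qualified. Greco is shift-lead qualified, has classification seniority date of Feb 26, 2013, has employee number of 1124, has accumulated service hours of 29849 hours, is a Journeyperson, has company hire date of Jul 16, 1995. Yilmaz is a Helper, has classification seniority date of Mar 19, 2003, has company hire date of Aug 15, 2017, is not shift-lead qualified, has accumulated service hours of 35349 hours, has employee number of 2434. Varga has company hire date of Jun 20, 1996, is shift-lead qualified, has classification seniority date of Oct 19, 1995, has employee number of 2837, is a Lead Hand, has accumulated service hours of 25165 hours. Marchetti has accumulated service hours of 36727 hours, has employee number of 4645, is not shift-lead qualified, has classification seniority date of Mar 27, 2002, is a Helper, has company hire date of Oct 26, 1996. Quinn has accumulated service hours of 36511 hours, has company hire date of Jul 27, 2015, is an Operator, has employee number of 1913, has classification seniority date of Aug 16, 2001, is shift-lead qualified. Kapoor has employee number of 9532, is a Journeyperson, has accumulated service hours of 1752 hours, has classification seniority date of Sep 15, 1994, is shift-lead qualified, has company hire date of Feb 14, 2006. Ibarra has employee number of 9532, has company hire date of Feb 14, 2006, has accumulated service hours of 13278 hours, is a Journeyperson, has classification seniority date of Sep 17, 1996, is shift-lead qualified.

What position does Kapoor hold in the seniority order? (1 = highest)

By employee number (lower first): Greco (1124); then Quinn (1913); then Yilmaz (2434); then Varga (2837); then Marchetti (4645); then Andersen (9527); then Ibarra and Kapoor (both 9532).
Ibarra and Kapoor both have company hire date Feb 14, 2006, so the next rule applies.
Ibarra and Kapoor are each shift-lead qualified, so the next rule applies.
Ibarra and Kapoor are each Journeyperson, so the next rule applies.
Among Ibarra and Kapoor, alphabetically by surname: Ibarra before Kapoor.
Order: Greco, Quinn, Yilmaz, Varga, Marchetti, Andersen, Ibarra, Kapoor. So position 8.

8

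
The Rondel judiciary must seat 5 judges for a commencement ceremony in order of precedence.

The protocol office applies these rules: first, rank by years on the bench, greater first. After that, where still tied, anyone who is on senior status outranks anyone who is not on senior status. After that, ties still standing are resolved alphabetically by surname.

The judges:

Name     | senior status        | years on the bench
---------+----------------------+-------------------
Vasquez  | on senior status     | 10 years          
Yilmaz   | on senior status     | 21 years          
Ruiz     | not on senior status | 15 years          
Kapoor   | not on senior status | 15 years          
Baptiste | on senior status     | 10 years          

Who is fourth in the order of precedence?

By years on the bench (higher first): Yilmaz (21 years); then Kapoor and Ruiz (both 15 years); then Baptiste and Vasquez (both 10 years).
Kapoor and Ruiz are each not on senior status, so the next rule applies.
Among Kapoor and Ruiz, alphabetically by surname: Kapoor before Ruiz.
Baptiste and Vasquez are each on senior status, so the next rule applies.
Among Baptiste and Vasquez, alphabetically by surname: Baptiste before Vasquez.
Order: Yilmaz, Kapoor, Ruiz, Baptiste, Vasquez.

Baptiste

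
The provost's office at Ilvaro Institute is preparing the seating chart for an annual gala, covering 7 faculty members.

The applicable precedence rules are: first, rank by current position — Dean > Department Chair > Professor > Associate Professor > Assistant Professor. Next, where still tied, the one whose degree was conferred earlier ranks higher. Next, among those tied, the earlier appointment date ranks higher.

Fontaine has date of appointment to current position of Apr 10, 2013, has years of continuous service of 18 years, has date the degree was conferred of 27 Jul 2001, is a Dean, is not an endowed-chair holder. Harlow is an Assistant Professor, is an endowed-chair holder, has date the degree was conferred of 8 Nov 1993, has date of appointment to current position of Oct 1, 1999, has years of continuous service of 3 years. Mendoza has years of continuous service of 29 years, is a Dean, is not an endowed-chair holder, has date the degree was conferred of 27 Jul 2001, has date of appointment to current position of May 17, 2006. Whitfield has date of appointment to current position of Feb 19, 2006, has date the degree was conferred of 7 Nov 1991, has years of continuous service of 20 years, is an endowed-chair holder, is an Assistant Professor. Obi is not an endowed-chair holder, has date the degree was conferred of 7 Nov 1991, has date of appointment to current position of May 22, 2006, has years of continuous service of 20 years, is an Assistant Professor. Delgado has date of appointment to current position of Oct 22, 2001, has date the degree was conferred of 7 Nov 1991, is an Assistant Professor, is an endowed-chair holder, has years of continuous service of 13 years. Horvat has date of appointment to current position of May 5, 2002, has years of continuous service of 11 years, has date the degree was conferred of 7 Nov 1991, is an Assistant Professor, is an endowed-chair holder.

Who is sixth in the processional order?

By current position: Mendoza and Fontaine (Dean); then Delgado, Horvat, Whitfield, Obi and Harlow (Assistant Professor).
Mendoza and Fontaine both have date the degree was conferred 27 Jul 2001, so the next rule applies.
Among Mendoza and Fontaine, by date of appointment to current position (earlier first): Mendoza (May 17, 2006) before Fontaine (Apr 10, 2013).
Among Delgado, Horvat, Whitfield, Obi and Harlow, by date the degree was conferred (earlier first): Delgado, Horvat, Whitfield and Obi (7 Nov 1991) before Harlow (8 Nov 1993).
Among Delgado, Horvat, Whitfield and Obi, by date of appointment to current position (earlier first): Delgado (Oct 22, 2001) before Horvat (May 5, 2002) before Whitfield (Feb 19, 2006) before Obi (May 22, 2006).
Order: Mendoza, Fontaine, Delgado, Horvat, Whitfield, Obi, Harlow.

Obi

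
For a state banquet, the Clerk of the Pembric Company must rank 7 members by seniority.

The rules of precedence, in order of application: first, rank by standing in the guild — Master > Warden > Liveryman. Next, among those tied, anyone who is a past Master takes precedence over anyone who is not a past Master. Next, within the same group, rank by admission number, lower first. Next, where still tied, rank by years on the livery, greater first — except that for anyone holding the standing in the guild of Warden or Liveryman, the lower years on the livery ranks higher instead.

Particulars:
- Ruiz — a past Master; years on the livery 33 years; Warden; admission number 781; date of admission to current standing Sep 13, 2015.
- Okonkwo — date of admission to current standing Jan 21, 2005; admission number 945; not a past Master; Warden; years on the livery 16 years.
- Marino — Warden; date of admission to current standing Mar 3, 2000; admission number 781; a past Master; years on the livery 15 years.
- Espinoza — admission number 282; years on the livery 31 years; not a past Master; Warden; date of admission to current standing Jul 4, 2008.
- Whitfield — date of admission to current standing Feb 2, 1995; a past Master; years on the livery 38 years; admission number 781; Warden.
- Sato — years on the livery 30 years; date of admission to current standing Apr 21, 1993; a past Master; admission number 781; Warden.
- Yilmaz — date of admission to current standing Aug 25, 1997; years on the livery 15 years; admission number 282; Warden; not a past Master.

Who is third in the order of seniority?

By standing in the guild: Marino, Sato, Ruiz, Whitfield, Yilmaz, Espinoza and Okonkwo (Warden).
Among Marino, Sato, Ruiz, Whitfield, Yilmaz, Espinoza and Okonkwo, a past Master before not a past Master: Marino, Sato, Ruiz and Whitfield (a past Master) before Yilmaz, Espinoza and Okonkwo (not a past Master).
Marino, Sato, Ruiz and Whitfield all have admission number 781, so the next rule applies.
Among Marino, Sato, Ruiz and Whitfield, by years on the livery (lower first) (reversed rule for this group): Marino (15 years) before Sato (30 years) before Ruiz (33 years) before Whitfield (38 years).
Among Yilmaz, Espinoza and Okonkwo, by admission number (lower first): Yilmaz and Espinoza (282) before Okonkwo (945).
Among Yilmaz and Espinoza, by years on the livery (lower first) (reversed rule for this group): Yilmaz (15 years) before Espinoza (31 years).
Order: Marino, Sato, Ruiz, Whitfield, Yilmaz, Espinoza, Okonkwo.

Ruiz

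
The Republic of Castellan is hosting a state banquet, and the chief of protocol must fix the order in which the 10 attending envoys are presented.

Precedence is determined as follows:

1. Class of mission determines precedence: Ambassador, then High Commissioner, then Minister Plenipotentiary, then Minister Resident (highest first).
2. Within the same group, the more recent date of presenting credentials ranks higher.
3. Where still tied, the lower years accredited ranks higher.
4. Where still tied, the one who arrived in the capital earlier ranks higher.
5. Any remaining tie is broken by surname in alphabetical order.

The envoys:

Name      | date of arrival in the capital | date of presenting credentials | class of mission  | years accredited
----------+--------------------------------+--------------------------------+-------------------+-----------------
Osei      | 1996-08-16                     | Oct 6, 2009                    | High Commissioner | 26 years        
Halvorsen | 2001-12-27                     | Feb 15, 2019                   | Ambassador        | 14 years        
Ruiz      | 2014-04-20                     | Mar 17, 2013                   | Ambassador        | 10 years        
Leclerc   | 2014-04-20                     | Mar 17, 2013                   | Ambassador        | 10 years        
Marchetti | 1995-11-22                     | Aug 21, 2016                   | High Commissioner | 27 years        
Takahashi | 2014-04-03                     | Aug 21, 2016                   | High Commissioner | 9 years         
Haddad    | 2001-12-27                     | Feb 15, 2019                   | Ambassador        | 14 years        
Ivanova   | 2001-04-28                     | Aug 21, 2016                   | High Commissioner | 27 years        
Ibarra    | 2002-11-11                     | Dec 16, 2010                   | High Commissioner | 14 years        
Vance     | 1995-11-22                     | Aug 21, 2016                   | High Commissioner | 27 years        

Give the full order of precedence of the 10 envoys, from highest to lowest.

Haddad, Halvorsen, Leclerc, Ruiz, Takahashi, Marchetti, Vance, Ivanova, Ibarra, Osei

By class of mission: Haddad, Halvorsen, Leclerc and Ruiz (Ambassador); then Takahashi, Marchetti, Vance, Ivanova, Ibarra and Osei (High Commissioner).
Among Haddad, Halvorsen, Leclerc and Ruiz, by date of presenting credentials (later first): Haddad and Halvorsen (Feb 15, 2019) before Leclerc and Ruiz (Mar 17, 2013).
Haddad and Halvorsen both have years accredited 14 years, so the next rule applies.
Haddad and Halvorsen both have date of arrival in the capital 2001-12-27, so the next rule applies.
Among Haddad and Halvorsen, alphabetically by surname: Haddad before Halvorsen.
Leclerc and Ruiz both have years accredited 10 years, so the next rule applies.
Leclerc and Ruiz both have date of arrival in the capital 2014-04-20, so the next rule applies.
Among Leclerc and Ruiz, alphabetically by surname: Leclerc before Ruiz.
Among Takahashi, Marchetti, Vance, Ivanova, Ibarra and Osei, by date of presenting credentials (later first): Takahashi, Marchetti, Vance and Ivanova (Aug 21, 2016) before Ibarra (Dec 16, 2010) before Osei (Oct 6, 2009).
Among Takahashi, Marchetti, Vance and Ivanova, by years accredited (lower first): Takahashi (9 years) before Marchetti, Vance and Ivanova (27 years).
Among Marchetti, Vance and Ivanova, by date of arrival in the capital (earlier first): Marchetti and Vance (1995-11-22) before Ivanova (2001-04-28).
Among Marchetti and Vance, alphabetically by surname: Marchetti before Vance.
Full order: Haddad, Halvorsen, Leclerc, Ruiz, Takahashi, Marchetti, Vance, Ivanova, Ibarra, Osei.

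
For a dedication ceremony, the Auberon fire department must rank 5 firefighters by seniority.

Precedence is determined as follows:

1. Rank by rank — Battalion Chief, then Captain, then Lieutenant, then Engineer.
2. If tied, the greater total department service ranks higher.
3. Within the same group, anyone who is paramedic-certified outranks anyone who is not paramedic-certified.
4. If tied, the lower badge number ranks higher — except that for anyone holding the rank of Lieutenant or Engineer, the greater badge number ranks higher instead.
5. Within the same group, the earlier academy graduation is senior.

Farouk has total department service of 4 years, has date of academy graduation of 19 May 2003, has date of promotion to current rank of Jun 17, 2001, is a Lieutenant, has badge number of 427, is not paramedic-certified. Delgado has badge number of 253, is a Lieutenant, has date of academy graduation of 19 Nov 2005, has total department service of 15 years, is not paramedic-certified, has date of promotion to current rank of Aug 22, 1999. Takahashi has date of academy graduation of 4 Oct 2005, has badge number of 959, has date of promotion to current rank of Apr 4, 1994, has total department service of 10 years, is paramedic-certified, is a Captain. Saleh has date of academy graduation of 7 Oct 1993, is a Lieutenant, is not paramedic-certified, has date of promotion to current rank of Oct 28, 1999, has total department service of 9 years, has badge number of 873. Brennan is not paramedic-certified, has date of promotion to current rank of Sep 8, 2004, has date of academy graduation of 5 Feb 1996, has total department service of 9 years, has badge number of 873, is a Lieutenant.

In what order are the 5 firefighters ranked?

Takahashi, Delgado, Saleh, Brennan, Farouk

By rank: Takahashi (Captain); then Delgado, Saleh, Brennan and Farouk (Lieutenant).
Among Delgado, Saleh, Brennan and Farouk, by total department service (higher first): Delgado (15 years) before Saleh and Brennan (9 years) before Farouk (4 years).
Saleh and Brennan are each not paramedic-certified, so the next rule applies.
Saleh and Brennan both have badge number 873, so the next rule applies.
Among Saleh and Brennan, by date of academy graduation (earlier first): Saleh (7 Oct 1993) before Brennan (5 Feb 1996).
Full order: Takahashi, Delgado, Saleh, Brennan, Farouk.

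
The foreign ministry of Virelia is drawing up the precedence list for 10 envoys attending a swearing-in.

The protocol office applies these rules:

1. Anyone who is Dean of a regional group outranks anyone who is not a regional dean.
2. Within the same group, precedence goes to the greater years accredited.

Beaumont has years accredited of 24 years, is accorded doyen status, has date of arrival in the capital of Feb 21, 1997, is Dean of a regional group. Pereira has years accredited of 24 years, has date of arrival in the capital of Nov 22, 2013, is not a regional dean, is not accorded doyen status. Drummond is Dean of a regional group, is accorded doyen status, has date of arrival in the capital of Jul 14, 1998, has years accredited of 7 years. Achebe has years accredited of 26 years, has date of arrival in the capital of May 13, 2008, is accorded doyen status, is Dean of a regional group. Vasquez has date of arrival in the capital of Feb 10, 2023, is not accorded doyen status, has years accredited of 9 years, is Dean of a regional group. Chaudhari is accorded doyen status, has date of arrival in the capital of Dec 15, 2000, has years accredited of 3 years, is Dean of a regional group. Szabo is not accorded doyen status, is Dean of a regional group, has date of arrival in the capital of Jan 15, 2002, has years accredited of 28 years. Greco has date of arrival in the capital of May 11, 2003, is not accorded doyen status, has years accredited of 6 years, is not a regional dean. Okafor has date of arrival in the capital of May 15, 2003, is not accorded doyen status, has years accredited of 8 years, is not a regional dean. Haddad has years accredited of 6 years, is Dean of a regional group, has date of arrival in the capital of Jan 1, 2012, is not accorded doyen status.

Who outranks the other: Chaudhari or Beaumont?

Beaumont

By the first rule: Szabo, Achebe, Beaumont, Vasquez, Drummond, Haddad and Chaudhari (each Dean of a regional group); then Pereira, Okafor and Greco (each not a regional dean).
Among Szabo, Achebe, Beaumont, Vasquez, Drummond, Haddad and Chaudhari, by years accredited (higher first): Szabo (28 years) before Achebe (26 years) before Beaumont (24 years) before Vasquez (9 years) before Drummond (7 years) before Haddad (6 years) before Chaudhari (3 years).
Among Pereira, Okafor and Greco, by years accredited (higher first): Pereira (24 years) before Okafor (8 years) before Greco (6 years).
So Beaumont takes precedence.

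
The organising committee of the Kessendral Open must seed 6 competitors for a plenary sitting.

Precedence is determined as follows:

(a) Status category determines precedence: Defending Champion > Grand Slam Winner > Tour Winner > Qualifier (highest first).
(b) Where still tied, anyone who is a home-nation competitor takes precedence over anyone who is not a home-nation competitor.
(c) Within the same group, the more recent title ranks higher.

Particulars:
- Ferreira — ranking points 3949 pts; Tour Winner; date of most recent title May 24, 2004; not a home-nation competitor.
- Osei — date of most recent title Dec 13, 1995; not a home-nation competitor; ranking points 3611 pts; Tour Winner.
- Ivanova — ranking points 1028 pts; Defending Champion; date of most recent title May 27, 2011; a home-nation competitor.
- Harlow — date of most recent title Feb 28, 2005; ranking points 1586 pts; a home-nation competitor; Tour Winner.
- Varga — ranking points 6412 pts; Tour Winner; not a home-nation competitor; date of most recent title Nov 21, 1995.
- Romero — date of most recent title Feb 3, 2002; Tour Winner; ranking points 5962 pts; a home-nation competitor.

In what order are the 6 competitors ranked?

Ivanova, Harlow, Romero, Ferreira, Osei, Varga

By status category: Ivanova (Defending Champion); then Harlow, Romero, Ferreira, Osei and Varga (Tour Winner).
Among Harlow, Romero, Ferreira, Osei and Varga, a home-nation competitor before not a home-nation competitor: Harlow and Romero (a home-nation competitor) before Ferreira, Osei and Varga (not a home-nation competitor).
Among Harlow and Romero, by date of most recent title (later first): Harlow (Feb 28, 2005) before Romero (Feb 3, 2002).
Among Ferreira, Osei and Varga, by date of most recent title (later first): Ferreira (May 24, 2004) before Osei (Dec 13, 1995) before Varga (Nov 21, 1995).
Full order: Ivanova, Harlow, Romero, Ferreira, Osei, Varga.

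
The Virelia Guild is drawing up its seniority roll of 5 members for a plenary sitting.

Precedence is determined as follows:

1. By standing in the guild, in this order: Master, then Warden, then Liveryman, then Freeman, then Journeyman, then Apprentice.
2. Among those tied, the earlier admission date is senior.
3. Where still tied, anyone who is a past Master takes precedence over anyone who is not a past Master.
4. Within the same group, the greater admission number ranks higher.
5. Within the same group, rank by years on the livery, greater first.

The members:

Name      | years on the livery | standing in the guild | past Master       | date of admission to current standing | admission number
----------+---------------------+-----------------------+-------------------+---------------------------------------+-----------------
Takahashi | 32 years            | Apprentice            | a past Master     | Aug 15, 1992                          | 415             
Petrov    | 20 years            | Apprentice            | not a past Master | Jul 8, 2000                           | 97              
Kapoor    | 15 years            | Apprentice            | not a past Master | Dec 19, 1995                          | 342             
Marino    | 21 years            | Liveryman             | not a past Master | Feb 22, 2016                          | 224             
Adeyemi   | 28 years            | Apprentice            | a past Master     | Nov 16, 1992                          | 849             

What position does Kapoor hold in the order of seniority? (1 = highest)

By standing in the guild: Marino (Liveryman); then Takahashi, Adeyemi, Kapoor and Petrov (Apprentice).
Among Takahashi, Adeyemi, Kapoor and Petrov, by date of admission to current standing (earlier first): Takahashi (Aug 15, 1992) before Adeyemi (Nov 16, 1992) before Kapoor (Dec 19, 1995) before Petrov (Jul 8, 2000).
Order: Marino, Takahashi, Adeyemi, Kapoor, Petrov. So position 4.

4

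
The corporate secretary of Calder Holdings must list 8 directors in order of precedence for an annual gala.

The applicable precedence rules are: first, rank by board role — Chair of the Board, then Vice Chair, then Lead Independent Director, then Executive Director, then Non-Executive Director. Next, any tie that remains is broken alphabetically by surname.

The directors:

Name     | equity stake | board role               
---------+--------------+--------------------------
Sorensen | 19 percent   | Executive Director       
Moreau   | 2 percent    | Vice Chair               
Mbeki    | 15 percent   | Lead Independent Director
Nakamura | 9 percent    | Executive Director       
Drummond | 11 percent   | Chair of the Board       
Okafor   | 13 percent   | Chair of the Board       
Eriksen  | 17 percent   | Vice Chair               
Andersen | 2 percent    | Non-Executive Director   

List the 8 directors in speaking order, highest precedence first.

Drummond, Okafor, Eriksen, Moreau, Mbeki, Nakamura, Sorensen, Andersen

By board role: Drummond and Okafor (Chair of the Board); then Eriksen and Moreau (Vice Chair); then Mbeki (Lead Independent Director); then Nakamura and Sorensen (Executive Director); then Andersen (Non-Executive Director).
Among Drummond and Okafor, alphabetically by surname: Drummond before Okafor.
Among Eriksen and Moreau, alphabetically by surname: Eriksen before Moreau.
Among Nakamura and Sorensen, alphabetically by surname: Nakamura before Sorensen.
Full order: Drummond, Okafor, Eriksen, Moreau, Mbeki, Nakamura, Sorensen, Andersen.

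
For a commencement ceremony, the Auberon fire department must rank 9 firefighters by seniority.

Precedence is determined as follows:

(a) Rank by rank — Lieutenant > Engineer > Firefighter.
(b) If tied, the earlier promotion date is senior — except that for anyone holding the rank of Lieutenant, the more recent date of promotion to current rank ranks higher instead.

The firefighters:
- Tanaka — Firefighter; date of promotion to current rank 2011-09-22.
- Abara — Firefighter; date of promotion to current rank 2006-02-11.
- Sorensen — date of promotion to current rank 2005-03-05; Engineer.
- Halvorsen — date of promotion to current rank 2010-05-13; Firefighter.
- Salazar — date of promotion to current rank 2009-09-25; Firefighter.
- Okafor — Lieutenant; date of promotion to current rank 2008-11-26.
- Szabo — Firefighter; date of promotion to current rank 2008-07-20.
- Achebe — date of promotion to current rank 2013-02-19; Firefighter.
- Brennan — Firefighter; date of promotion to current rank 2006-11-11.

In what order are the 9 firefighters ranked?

Okafor, Sorensen, Abara, Brennan, Szabo, Salazar, Halvorsen, Tanaka, Achebe

By rank: Okafor (Lieutenant); then Sorensen (Engineer); then Abara, Brennan, Szabo, Salazar, Halvorsen, Tanaka and Achebe (Firefighter).
Among Abara, Brennan, Szabo, Salazar, Halvorsen, Tanaka and Achebe, by date of promotion to current rank (earlier first): Abara (2006-02-11) before Brennan (2006-11-11) before Szabo (2008-07-20) before Salazar (2009-09-25) before Halvorsen (2010-05-13) before Tanaka (2011-09-22) before Achebe (2013-02-19).
Full order: Okafor, Sorensen, Abara, Brennan, Szabo, Salazar, Halvorsen, Tanaka, Achebe.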